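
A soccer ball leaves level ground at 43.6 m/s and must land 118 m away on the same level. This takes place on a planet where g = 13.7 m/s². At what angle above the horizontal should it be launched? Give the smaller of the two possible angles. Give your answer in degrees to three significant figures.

29.1°

R = v₀² sin 2θ / g gives sin 2θ = gR/v₀² = 13.7·118/43.6² = 0.8504.
2θ = 58.26° or 180° − 58.26° = 121.7°, so θ = 29.13° or 60.87°.
The smaller angle is 29.13°.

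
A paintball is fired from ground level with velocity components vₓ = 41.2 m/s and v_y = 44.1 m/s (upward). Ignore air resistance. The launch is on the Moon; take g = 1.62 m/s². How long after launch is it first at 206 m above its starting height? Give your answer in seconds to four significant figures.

5.160 s

Require v_y0 t − ½ g t² = 206, i.e. 0.8100 t² − 44.10 t + 206 = 0.
t = [44.10 ± √(44.10² − 2·1.62·206)] / 1.62 = (44.10 ± 35.74) / 1.62, so t = 5.160 s or t = 49.28 s.
The first (ascending) time is 5.160 s.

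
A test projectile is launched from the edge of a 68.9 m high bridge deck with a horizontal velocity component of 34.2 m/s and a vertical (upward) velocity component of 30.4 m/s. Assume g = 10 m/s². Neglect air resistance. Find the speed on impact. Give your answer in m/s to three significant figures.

58.9 m/s

Vertical motion (up positive, ground at y = 0): 5.000 t² − (30.40) t − 68.9 = 0, so t = (30.40 + √(30.40² + 2·10.0·68.9)) / 10.0 = (30.40 + 47.98) / 10.0 = 7.838 s.
Vertical velocity at impact: v_y = v_y0 − g t = 30.40 − 10.0 × 7.838 = −47.98 m/s.
Speed: |v| = √(vₓ² + v_y²) = √(34.20² + 47.98²) = 58.92 m/s.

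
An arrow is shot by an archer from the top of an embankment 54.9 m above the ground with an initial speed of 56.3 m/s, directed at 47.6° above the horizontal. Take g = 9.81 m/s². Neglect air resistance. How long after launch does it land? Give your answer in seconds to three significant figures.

vₓ = 56.30 cos 47.6° = 37.96 m/s; v_y0 = 56.30 sin 47.6° = 41.58 m/s.
With up positive and y = 0 at the ground: y(t) = 54.9 + (41.58) t − 4.905 t². Setting y = 0 and taking the positive root: t = [41.58 + √(41.58² + 2·9.81·54.9)] / 9.81 = (41.58 + 52.97) / 9.81 = 9.637 s.

9.64 s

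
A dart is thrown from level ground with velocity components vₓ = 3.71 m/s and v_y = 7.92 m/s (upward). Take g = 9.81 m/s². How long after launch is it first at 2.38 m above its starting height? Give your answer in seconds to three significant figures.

Height y(t) = 7.920 t − 4.905 t² = 2.38 gives 4.905 t² − 7.920 t + 2.38 = 0.
Quadratic formula: t = (7.920 ± √16.031) / 9.81 = (7.920 ± 4.004) / 9.81 → t = 0.3992 s or 1.215 s.
The first (ascending) time is 0.3992 s.

0.399 s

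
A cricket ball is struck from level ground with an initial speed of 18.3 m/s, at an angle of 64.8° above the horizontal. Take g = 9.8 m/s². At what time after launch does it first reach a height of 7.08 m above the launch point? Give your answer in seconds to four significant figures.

0.5022 s

Resolve: vₓ = 18.30 cos 64.8° = 7.792 m/s and v_y0 = 18.30 sin 64.8° = 16.56 m/s.
Require v_y0 t − ½ g t² = 7.08, i.e. 4.900 t² − 16.56 t + 7.08 = 0.
t = [16.56 ± √(16.56² − 2·9.80·7.08)] / 9.80 = (16.56 ± 11.64) / 9.80, so t = 0.5022 s or t = 2.877 s.
The first (ascending) time is 0.5022 s.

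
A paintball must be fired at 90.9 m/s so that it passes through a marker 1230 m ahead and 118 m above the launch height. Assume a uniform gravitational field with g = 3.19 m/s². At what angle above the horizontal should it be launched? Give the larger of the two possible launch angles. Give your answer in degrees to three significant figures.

75.4°

Trajectory: y = x tanθ − g x² (1 + tan²θ)/(2v₀²). With x = 1230, y = 118, v₀ = 90.9, g = 3.19:
292.0 tan²θ − 1230 tanθ + (410.0) = 0.
tanθ = [1230 ± √(1230² − 4 × 292.0 × (410.0))] / (2 × 292.0) = (1230 ± 1017) / 584.1, giving tanθ = 0.3650 or 3.847.
θ = 20.05° or 75.43°; the larger is 75.43°.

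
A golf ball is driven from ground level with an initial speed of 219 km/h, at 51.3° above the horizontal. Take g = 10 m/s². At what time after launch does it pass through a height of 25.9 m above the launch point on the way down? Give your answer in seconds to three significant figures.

Convert: 219 km/h = 219/3.6 = 60.83 m/s.
Horizontal component vₓ = 60.83 cos 51.3° = 38.04 m/s; vertical v_y0 = 60.83 sin 51.3° = 47.48 m/s.
Require v_y0 t − ½ g t² = 25.9, i.e. 5.000 t² − 47.48 t + 25.9 = 0.
Quadratic formula: t = (47.48 ± √1736.0) / 10.0 = (47.48 ± 41.67) / 10.0 → t = 0.5811 s or 8.914 s.
The descending-branch root is 8.914 s.

8.91 s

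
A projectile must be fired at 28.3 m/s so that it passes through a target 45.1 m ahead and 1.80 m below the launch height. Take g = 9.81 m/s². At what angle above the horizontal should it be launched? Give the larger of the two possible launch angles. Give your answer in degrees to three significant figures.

Trajectory: y = x tanθ − g x² (1 + tan²θ)/(2v₀²). With x = 45.1, y = −1.80, v₀ = 28.3, g = 9.81:
12.46 tan²θ − 45.1 tanθ + (10.66) = 0.
tanθ = [45.1 ± √(45.1² − 4 × 12.46 × (10.66))] / (2 × 12.46) = (45.1 ± 38.77) / 24.91, giving tanθ = 0.2541 or 3.366.
θ = 14.26° or 73.46°; the larger is 73.46°.

73.5°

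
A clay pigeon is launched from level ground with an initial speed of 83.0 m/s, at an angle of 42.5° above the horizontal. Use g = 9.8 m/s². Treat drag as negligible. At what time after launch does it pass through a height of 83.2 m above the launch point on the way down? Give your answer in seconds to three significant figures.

vₓ = 83.00 cos 42.5° = 61.19 m/s; v_y0 = 83.00 sin 42.5° = 56.07 m/s.
Height y(t) = 56.07 t − 4.900 t² = 83.2 gives 4.900 t² − 56.07 t + 83.2 = 0.
t = [56.07 ± √(56.07² − 2·9.80·83.2)] / 9.80 = (56.07 ± 38.90) / 9.80, so t = 1.752 s or t = 9.692 s.
The descending-branch root is 9.692 s.

9.69 s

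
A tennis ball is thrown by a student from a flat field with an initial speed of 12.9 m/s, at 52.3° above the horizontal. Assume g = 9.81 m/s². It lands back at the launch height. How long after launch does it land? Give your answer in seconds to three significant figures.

2.08 s

Components: vₓ = 12.90 cos 52.3° = 7.889 m/s, v_y0 = 12.90 sin 52.3° = 10.21 m/s.
Landing at launch height ⇒ T = 2 v_y0 / g = 2 × 10.21 / 9.81 = 2.081 s.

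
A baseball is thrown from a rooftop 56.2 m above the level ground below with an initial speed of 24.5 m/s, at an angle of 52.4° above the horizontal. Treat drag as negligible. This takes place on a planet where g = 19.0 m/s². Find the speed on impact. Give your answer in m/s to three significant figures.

52.3 m/s

Resolve: vₓ = 24.50 cos 52.4° = 14.95 m/s and v_y0 = 24.50 sin 52.4° = 19.41 m/s.
The projectile lands when y = 56.2 + (19.41) t − ½·19.0·t² = 0. Positive root: t = (19.41 + √(19.41² + 2·19.0·56.2)) / 19.0 = (19.41 + 50.12) / 19.0 = 3.660 s.
Vertical velocity at impact: v_y = v_y0 − g t = 19.41 − 19.0 × 3.660 = −50.12 m/s.
Speed: |v| = √(vₓ² + v_y²) = √(14.95² + 50.12²) = 52.31 m/s.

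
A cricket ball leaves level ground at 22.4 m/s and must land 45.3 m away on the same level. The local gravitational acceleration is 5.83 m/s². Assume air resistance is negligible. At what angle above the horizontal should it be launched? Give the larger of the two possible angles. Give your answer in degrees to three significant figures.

74.1°

Level-ground range R = v₀² sin(2θ)/g ⇒ sin(2θ) = gR/v₀² = 5.83 × 45.3 / 22.4² = 0.5263.
2θ = 31.76° or 180° − 31.76° = 148.2°, so θ = 15.88° or 74.12°.
The larger angle is 74.12°.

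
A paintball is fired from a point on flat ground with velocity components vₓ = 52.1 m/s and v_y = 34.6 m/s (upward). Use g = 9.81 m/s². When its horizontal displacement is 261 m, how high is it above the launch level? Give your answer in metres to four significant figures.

50.24 m

At x = 261 m, t = x/vₓ = 261/52.10 = 5.010 s.
Height: y = v_y0 t − ½ g t² = 34.60 × 5.010 − 4.905 × 5.010² = 173.3 − 123.1 = 50.24 m.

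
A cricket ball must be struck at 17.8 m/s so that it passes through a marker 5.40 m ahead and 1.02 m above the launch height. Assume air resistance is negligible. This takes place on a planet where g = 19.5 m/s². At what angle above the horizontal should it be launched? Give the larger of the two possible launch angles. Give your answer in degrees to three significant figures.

79.9°

Trajectory: y = x tanθ − g x² (1 + tan²θ)/(2v₀²). With x = 5.40, y = 1.02, v₀ = 17.8, g = 19.5:
0.8973 tan²θ − 5.40 tanθ + (1.917) = 0.
tanθ = [5.40 ± √(5.40² − 4 × 0.8973 × (1.917))] / (2 × 0.8973) = (5.40 ± 4.720) / 1.795, giving tanθ = 0.3789 or 5.639.
θ = 20.75° or 79.94°; the larger is 79.94°.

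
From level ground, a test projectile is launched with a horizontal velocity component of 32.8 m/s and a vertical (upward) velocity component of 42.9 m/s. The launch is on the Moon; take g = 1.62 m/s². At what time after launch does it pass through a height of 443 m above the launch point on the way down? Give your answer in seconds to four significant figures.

Require v_y0 t − ½ g t² = 443, i.e. 0.8100 t² − 42.90 t + 443 = 0.
t = [42.90 ± √(42.90² − 2·1.62·443)] / 1.62 = (42.90 ± 20.13) / 1.62, so t = 14.06 s or t = 38.91 s.
The descending-branch root is 38.91 s.

38.91 s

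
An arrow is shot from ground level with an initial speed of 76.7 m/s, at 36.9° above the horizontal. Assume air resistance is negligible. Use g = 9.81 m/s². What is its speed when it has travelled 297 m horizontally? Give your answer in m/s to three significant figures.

Components: vₓ = 76.70 cos 36.9° = 61.34 m/s, v_y0 = 76.70 sin 36.9° = 46.05 m/s.
x = vₓ t ⇒ t = 297/61.34 = 4.842 s.
Vertical velocity there: v_y = v_y0 − g t = 46.05 − 9.81 × 4.842 = −1.450 m/s.
Speed: √(vₓ² + v_y²) = √(61.34² + 1.450²) = 61.35 m/s.

61.4 m/s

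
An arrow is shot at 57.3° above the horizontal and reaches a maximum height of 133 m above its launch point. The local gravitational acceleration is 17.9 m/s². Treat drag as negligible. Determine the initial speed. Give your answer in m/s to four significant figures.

82.00 m/s

At the peak v_y = 0, so v_y0 = √(2gH) = √(2 × 17.9 × 133) = 69.00 m/s.
v_y0 = v₀ sin θ ⇒ v₀ = 69.00 / sin 57.3° = 82.00 m/s.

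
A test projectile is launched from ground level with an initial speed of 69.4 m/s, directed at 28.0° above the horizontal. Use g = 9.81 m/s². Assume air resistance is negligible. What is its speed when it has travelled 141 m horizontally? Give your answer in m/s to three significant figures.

Components: vₓ = 69.40 cos 28.0° = 61.28 m/s, v_y0 = 69.40 sin 28.0° = 32.58 m/s.
x = vₓ t ⇒ t = 141/61.28 = 2.301 s.
Vertical velocity there: v_y = v_y0 − g t = 32.58 − 9.81 × 2.301 = 10.01 m/s.
Speed: √(vₓ² + v_y²) = √(61.28² + 10.01²) = 62.09 m/s.

62.1 m/s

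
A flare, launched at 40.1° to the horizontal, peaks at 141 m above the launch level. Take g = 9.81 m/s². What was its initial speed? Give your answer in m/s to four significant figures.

At the peak v_y = 0, so v_y0 = √(2gH) = √(2 × 9.81 × 141) = 52.60 m/s.
v_y0 = v₀ sin θ ⇒ v₀ = 52.60 / sin 40.1° = 81.66 m/s.

81.66 m/s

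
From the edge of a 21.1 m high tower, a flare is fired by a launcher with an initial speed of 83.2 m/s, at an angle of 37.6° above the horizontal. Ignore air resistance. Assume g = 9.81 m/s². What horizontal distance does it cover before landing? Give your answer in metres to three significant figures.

Horizontal component vₓ = 83.20 cos 37.6° = 65.92 m/s; vertical v_y0 = 83.20 sin 37.6° = 50.76 m/s.
With up positive and y = 0 at the ground: y(t) = 21.1 + (50.76) t − 4.905 t². Setting y = 0 and taking the positive root: t = [50.76 + √(50.76² + 2·9.81·21.1)] / 9.81 = (50.76 + 54.69) / 9.81 = 10.75 s.
Horizontal distance: R = vₓ t = 65.92 × 10.75 = 708.6 m.

709 m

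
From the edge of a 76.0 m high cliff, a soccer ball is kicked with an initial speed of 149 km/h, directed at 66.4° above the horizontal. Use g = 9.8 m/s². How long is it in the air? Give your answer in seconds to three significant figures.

9.39 s

Convert: 149 km/h = 149/3.6 = 41.39 m/s.
Resolve: vₓ = 41.39 cos 66.4° = 16.57 m/s and v_y0 = 41.39 sin 66.4° = 37.93 m/s.
Vertical motion (up positive, ground at y = 0): 4.900 t² − (37.93) t − 76.0 = 0, so t = (37.93 + √(37.93² + 2·9.80·76.0)) / 9.80 = (37.93 + 54.11) / 9.80 = 9.392 s.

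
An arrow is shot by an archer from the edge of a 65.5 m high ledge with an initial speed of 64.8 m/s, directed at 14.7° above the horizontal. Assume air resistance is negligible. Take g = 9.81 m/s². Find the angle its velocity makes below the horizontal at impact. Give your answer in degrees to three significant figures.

32.2°

Resolve: vₓ = 64.80 cos 14.7° = 62.68 m/s and v_y0 = 64.80 sin 14.7° = 16.44 m/s.
With up positive and y = 0 at the ground: y(t) = 65.5 + (16.44) t − 4.905 t². Setting y = 0 and taking the positive root: t = [16.44 + √(16.44² + 2·9.81·65.5)] / 9.81 = (16.44 + 39.44) / 9.81 = 5.697 s.
At impact: v_y = v_y0 − g t = −39.44 m/s; vₓ = 62.68 m/s.
Angle below horizontal: arctan(|v_y|/vₓ) = arctan(39.44/62.68) = 32.18°.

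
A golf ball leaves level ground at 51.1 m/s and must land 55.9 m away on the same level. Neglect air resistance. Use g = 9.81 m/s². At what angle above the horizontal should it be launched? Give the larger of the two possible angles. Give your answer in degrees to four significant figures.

83.94°

From R = (v₀²/g) sin 2θ: sin 2θ = 9.81 × 55.9 / 2611.2 = 0.2100.
2θ = 12.12° or 180° − 12.12° = 167.9°, so θ = 6.061° or 83.94°.
The larger angle is 83.94°.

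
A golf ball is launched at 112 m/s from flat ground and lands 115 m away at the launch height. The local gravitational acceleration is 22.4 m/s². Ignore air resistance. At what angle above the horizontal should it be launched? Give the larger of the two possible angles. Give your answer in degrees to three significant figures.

84.1°

From R = (v₀²/g) sin 2θ: sin 2θ = 22.4 × 115 / 12544 = 0.2054.
2θ = 11.85° or 180° − 11.85° = 168.1°, so θ = 5.925° or 84.07°.
The larger angle is 84.07°.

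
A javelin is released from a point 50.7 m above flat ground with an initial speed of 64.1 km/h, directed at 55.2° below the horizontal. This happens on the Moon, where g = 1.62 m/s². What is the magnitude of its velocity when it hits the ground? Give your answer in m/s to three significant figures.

21.9 m/s

Convert: 64.1 km/h = 64.1/3.6 = 17.81 m/s.
Components: vₓ = 17.81 cos 55.2° = 10.16 m/s, v_y0 = −14.62 m/s (downward).
With up positive and y = 0 at the ground: y(t) = 50.7 + (−14.62) t − 0.8100 t². Setting y = 0 and taking the positive root: t = [−14.62 + √(14.62² + 2·1.62·50.7)] / 1.62 = (−14.62 + 19.44) / 1.62 = 2.977 s.
Vertical velocity at impact: v_y = v_y0 − g t = −14.62 − 1.62 × 2.977 = −19.44 m/s.
Speed: |v| = √(vₓ² + v_y²) = √(10.16² + 19.44²) = 21.94 m/s.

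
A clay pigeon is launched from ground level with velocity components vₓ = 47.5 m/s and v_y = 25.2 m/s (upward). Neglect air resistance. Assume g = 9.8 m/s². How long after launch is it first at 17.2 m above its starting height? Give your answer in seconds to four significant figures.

0.8102 s

Require v_y0 t − ½ g t² = 17.2, i.e. 4.900 t² − 25.20 t + 17.2 = 0.
t = [25.20 ± √(25.20² − 2·9.80·17.2)] / 9.80 = (25.20 ± 17.26) / 9.80, so t = 0.8102 s or t = 4.333 s.
The first (ascending) time is 0.8102 s.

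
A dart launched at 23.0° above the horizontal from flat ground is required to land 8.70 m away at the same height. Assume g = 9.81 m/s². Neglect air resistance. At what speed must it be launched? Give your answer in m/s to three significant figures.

10.9 m/s

On level ground R = v₀² sin 2θ / g ⇒ v₀ = √(gR / sin 2θ).
v₀ = √(9.81 × 8.70 / sin 46.00°) = √(85.35 / 0.7193) = √118.65 = 10.89 m/s.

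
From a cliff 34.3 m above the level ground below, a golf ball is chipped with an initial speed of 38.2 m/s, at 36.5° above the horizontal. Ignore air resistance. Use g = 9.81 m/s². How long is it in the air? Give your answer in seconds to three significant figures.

5.83 s

Components: vₓ = 38.20 cos 36.5° = 30.71 m/s, v_y0 = 38.20 sin 36.5° = 22.72 m/s.
Vertical motion (up positive, ground at y = 0): 4.905 t² − (22.72) t − 34.3 = 0, so t = (22.72 + √(22.72² + 2·9.81·34.3)) / 9.81 = (22.72 + 34.49) / 9.81 = 5.832 s.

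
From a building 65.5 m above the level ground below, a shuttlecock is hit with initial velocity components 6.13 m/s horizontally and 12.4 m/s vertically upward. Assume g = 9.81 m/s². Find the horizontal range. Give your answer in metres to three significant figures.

The projectile lands when y = 65.5 + (12.40) t − ½·9.81·t² = 0. Positive root: t = (12.40 + √(12.40² + 2·9.81·65.5)) / 9.81 = (12.40 + 37.93) / 9.81 = 5.131 s.
Horizontal distance: R = vₓ t = 6.130 × 5.131 = 31.45 m.

31.5 m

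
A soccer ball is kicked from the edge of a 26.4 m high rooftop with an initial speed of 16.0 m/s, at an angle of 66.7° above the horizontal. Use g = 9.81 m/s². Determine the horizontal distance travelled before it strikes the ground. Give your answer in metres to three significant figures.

27.0 m

vₓ = 16.00 cos 66.7° = 6.329 m/s; v_y0 = 16.00 sin 66.7° = 14.70 m/s.
Vertical motion (up positive, ground at y = 0): 4.905 t² − (14.70) t − 26.4 = 0, so t = (14.70 + √(14.70² + 2·9.81·26.4)) / 9.81 = (14.70 + 27.09) / 9.81 = 4.260 s.
Horizontal distance: R = vₓ t = 6.329 × 4.260 = 26.96 m.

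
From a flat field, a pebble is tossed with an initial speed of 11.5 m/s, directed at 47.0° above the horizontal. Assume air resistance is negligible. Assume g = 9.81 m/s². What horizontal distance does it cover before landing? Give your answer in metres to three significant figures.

13.4 m

vₓ = 11.50 cos 47.0° = 7.843 m/s; v_y0 = 11.50 sin 47.0° = 8.411 m/s.
Time aloft: T = 2 v_y0 / g = 2 × 8.411 / 9.81 = 1.715 s.
Range: R = vₓ T = 7.843 × 1.715 = 13.45 m.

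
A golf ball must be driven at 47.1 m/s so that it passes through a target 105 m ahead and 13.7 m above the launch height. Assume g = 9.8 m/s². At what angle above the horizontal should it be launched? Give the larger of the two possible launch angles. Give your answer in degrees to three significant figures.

75.7°

Trajectory: y = x tanθ − g x² (1 + tan²θ)/(2v₀²). With x = 105, y = 13.7, v₀ = 47.1, g = 9.80:
24.35 tan²θ − 105 tanθ + (38.05) = 0.
tanθ = [105 ± √(105² − 4 × 24.35 × (38.05))] / (2 × 24.35) = (105 ± 85.55) / 48.70, giving tanθ = 0.3994 or 3.912.
θ = 21.77° or 75.66°; the larger is 75.66°.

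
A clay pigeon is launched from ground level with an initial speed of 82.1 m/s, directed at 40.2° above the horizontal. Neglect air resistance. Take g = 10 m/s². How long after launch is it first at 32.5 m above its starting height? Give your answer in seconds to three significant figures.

Resolve: vₓ = 82.10 cos 40.2° = 62.71 m/s and v_y0 = 82.10 sin 40.2° = 52.99 m/s.
Set y = v_y0 t − ½ g t² = 32.5: 5.000 t² − 52.99 t + 32.5 = 0.
Quadratic formula: t = (52.99 ± √2158.2) / 10.0 = (52.99 ± 46.46) / 10.0 → t = 0.6536 s or 9.945 s.
The first (ascending) time is 0.6536 s.

0.654 s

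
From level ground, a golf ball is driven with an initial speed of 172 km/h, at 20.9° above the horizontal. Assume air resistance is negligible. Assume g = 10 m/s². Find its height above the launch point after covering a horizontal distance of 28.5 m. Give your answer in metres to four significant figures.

Convert: 172 km/h = 172/3.6 = 47.78 m/s.
Resolve: vₓ = 47.78 cos 20.9° = 44.63 m/s and v_y0 = 47.78 sin 20.9° = 17.04 m/s.
At x = 28.5 m, t = x/vₓ = 28.5/44.63 = 0.6385 s.
Height: y = v_y0 t − ½ g t² = 17.04 × 0.6385 − 5.000 × 0.6385² = 10.88 − 2.039 = 8.845 m.

8.845 m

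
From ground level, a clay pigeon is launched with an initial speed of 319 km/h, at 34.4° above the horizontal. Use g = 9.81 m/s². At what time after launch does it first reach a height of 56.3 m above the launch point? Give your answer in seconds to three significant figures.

1.29 s

Convert: 319 km/h = 319/3.6 = 88.61 m/s.
Resolve: vₓ = 88.61 cos 34.4° = 73.11 m/s and v_y0 = 88.61 sin 34.4° = 50.06 m/s.
Set y = v_y0 t − ½ g t² = 56.3: 4.905 t² − 50.06 t + 56.3 = 0.
Quadratic formula: t = (50.06 ± √1401.6) / 9.81 = (50.06 ± 37.44) / 9.81 → t = 1.287 s or 8.920 s.
The first (ascending) time is 1.287 s.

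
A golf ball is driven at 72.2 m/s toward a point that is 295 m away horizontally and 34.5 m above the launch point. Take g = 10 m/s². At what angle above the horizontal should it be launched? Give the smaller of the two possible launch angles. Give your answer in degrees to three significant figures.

Trajectory: y = x tanθ − g x² (1 + tan²θ)/(2v₀²). With x = 295, y = 34.5, v₀ = 72.2, g = 10.0:
83.47 tan²θ − 295 tanθ + (118.0) = 0.
tanθ = [295 ± √(295² − 4 × 83.47 × (118.0))] / (2 × 83.47) = (295 ± 218.3) / 166.9, giving tanθ = 0.4597 or 3.074.
θ = 24.69° or 71.98°; the smaller is 24.69°.

24.7°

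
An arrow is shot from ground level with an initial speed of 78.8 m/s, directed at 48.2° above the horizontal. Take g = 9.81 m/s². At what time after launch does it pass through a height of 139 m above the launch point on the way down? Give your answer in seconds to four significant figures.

8.730 s

Horizontal component vₓ = 78.80 cos 48.2° = 52.52 m/s; vertical v_y0 = 78.80 sin 48.2° = 58.74 m/s.
Height y(t) = 58.74 t − 4.905 t² = 139 gives 4.905 t² − 58.74 t + 139 = 0.
t = [58.74 ± √(58.74² − 2·9.81·139)] / 9.81 = (58.74 ± 26.90) / 9.81, so t = 3.246 s or t = 8.730 s.
The descending-branch root is 8.730 s.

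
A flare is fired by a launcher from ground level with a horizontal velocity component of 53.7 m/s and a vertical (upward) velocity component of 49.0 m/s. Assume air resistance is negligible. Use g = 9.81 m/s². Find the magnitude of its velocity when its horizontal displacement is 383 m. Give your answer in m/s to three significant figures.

57.6 m/s

Time to reach x = 383 m: t = x/vₓ = 383/53.70 = 7.132 s.
Vertical velocity there: v_y = v_y0 − g t = 49.00 − 9.81 × 7.132 = −20.97 m/s.
Speed: √(vₓ² + v_y²) = √(53.70² + 20.97²) = 57.65 m/s.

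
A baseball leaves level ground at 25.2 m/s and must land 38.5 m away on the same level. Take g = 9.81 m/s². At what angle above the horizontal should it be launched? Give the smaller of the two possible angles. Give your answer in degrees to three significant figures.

18.2°

From R = (v₀²/g) sin 2θ: sin 2θ = 9.81 × 38.5 / 635.04 = 0.5947.
2θ = 36.49° or 180° − 36.49° = 143.5°, so θ = 18.25° or 71.75°.
The smaller angle is 18.25°.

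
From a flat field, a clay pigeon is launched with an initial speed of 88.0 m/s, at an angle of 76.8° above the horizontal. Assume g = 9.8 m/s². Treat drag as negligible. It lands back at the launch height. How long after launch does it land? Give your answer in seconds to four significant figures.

Components: vₓ = 88.00 cos 76.8° = 20.09 m/s, v_y0 = 88.00 sin 76.8° = 85.67 m/s.
Time of flight on level ground: T = 2 v_y0 / g = 2 × 85.67 / 9.80 = 17.48 s.

17.48 s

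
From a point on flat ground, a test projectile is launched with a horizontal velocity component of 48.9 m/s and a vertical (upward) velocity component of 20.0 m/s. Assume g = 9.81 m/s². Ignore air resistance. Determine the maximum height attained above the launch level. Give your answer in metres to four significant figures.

At the apex v_y = 0, so H = v_y0²/(2g) = 20.00²/19.62 = 20.39 m.

20.39 m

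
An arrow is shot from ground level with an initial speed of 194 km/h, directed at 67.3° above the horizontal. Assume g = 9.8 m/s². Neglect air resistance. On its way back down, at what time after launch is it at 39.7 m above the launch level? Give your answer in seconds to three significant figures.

9.27 s

Convert: 194 km/h = 194/3.6 = 53.89 m/s.
vₓ = 53.89 cos 67.3° = 20.80 m/s; v_y0 = 53.89 sin 67.3° = 49.71 m/s.
Set y = v_y0 t − ½ g t² = 39.7: 4.900 t² − 49.71 t + 39.7 = 0.
t = [49.71 ± √(49.71² − 2·9.80·39.7)] / 9.80 = (49.71 ± 41.15) / 9.80, so t = 0.8738 s or t = 9.272 s.
The descending-branch root is 9.272 s.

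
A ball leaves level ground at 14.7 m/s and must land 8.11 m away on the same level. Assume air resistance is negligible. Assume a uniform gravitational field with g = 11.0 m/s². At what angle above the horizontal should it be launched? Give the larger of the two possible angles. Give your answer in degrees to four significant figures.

77.81°

From R = (v₀²/g) sin 2θ: sin 2θ = 11.0 × 8.11 / 216.09 = 0.4128.
2θ = 24.38° or 180° − 24.38° = 155.6°, so θ = 12.19° or 77.81°.
The larger angle is 77.81°.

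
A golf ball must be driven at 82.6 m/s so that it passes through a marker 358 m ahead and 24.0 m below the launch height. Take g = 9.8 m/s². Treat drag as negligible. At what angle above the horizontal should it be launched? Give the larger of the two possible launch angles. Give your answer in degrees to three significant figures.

Trajectory: y = x tanθ − g x² (1 + tan²θ)/(2v₀²). With x = 358, y = −24.0, v₀ = 82.6, g = 9.80:
92.05 tan²θ − 358 tanθ + (68.05) = 0.
tanθ = [358 ± √(358² − 4 × 92.05 × (68.05))] / (2 × 92.05) = (358 ± 321.1) / 184.1, giving tanθ = 0.2004 or 3.689.
θ = 11.33° or 74.83°; the larger is 74.83°.

74.8°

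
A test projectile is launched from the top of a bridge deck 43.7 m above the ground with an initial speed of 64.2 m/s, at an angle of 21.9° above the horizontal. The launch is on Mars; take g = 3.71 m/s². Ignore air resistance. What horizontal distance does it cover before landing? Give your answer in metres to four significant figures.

865.5 m

Horizontal component vₓ = 64.20 cos 21.9° = 59.57 m/s; vertical v_y0 = 64.20 sin 21.9° = 23.95 m/s.
Vertical motion (up positive, ground at y = 0): 1.855 t² − (23.95) t − 43.7 = 0, so t = (23.95 + √(23.95² + 2·3.71·43.7)) / 3.71 = (23.95 + 29.96) / 3.71 = 14.53 s.
Horizontal distance: R = vₓ t = 59.57 × 14.53 = 865.5 m.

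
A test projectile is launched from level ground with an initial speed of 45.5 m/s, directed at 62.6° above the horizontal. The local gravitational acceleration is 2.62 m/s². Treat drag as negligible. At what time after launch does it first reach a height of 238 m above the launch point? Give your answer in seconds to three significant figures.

7.93 s

Horizontal component vₓ = 45.50 cos 62.6° = 20.94 m/s; vertical v_y0 = 45.50 sin 62.6° = 40.40 m/s.
Require v_y0 t − ½ g t² = 238, i.e. 1.310 t² − 40.40 t + 238 = 0.
Quadratic formula: t = (40.40 ± √384.68) / 2.62 = (40.40 ± 19.61) / 2.62 → t = 7.932 s or 22.90 s.
The first (ascending) time is 7.932 s.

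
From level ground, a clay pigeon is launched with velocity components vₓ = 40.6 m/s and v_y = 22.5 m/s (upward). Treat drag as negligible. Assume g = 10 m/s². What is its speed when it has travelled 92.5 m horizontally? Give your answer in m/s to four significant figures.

x = vₓ t ⇒ t = 92.5/40.60 = 2.278 s.
Vertical velocity there: v_y = v_y0 − g t = 22.50 − 10.0 × 2.278 = −0.2833 m/s.
Speed: √(vₓ² + v_y²) = √(40.60² + 0.2833²) = 40.60 m/s.

40.60 m/s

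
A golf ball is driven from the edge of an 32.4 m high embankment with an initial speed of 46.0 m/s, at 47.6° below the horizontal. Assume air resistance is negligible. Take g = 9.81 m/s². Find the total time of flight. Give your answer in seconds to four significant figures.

Horizontal component vₓ = 46.00 cos 47.6° = 31.02 m/s; vertical v_y0 = −33.97 m/s (downward).
With up positive and y = 0 at the ground: y(t) = 32.4 + (−33.97) t − 4.905 t². Setting y = 0 and taking the positive root: t = [−33.97 + √(33.97² + 2·9.81·32.4)] / 9.81 = (−33.97 + 42.30) / 9.81 = 0.8496 s.

0.8496 s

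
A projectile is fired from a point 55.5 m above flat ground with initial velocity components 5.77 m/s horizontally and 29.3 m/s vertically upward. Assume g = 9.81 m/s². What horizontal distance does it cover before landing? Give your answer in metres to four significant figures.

43.19 m

The projectile lands when y = 55.5 + (29.30) t − ½·9.81·t² = 0. Positive root: t = (29.30 + √(29.30² + 2·9.81·55.5)) / 9.81 = (29.30 + 44.13) / 9.81 = 7.485 s.
Horizontal distance: R = vₓ t = 5.770 × 7.485 = 43.19 m.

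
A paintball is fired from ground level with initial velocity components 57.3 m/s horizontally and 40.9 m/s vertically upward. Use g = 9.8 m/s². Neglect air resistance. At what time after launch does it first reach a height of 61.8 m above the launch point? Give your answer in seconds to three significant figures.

Require v_y0 t − ½ g t² = 61.8, i.e. 4.900 t² − 40.90 t + 61.8 = 0.
Quadratic formula: t = (40.90 ± √461.53) / 9.80 = (40.90 ± 21.48) / 9.80 → t = 1.981 s or 6.366 s.
The first (ascending) time is 1.981 s.

1.98 s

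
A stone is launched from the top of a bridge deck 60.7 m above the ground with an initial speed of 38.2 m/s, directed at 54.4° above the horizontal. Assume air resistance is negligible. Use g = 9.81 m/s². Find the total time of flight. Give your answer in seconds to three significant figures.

vₓ = 38.20 cos 54.4° = 22.24 m/s; v_y0 = 38.20 sin 54.4° = 31.06 m/s.
The projectile lands when y = 60.7 + (31.06) t − ½·9.81·t² = 0. Positive root: t = (31.06 + √(31.06² + 2·9.81·60.7)) / 9.81 = (31.06 + 46.43) / 9.81 = 7.899 s.

7.90 s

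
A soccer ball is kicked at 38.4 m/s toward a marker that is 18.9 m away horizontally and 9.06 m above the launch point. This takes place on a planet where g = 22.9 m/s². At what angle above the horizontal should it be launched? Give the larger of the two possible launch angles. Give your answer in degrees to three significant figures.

Trajectory: y = x tanθ − g x² (1 + tan²θ)/(2v₀²). With x = 18.9, y = 9.06, v₀ = 38.4, g = 22.9:
2.774 tan²θ − 18.9 tanθ + (11.83) = 0.
tanθ = [18.9 ± √(18.9² − 4 × 2.774 × (11.83))] / (2 × 2.774) = (18.9 ± 15.03) / 5.547, giving tanθ = 0.6975 or 6.116.
θ = 34.90° or 80.71°; the larger is 80.71°.

80.7°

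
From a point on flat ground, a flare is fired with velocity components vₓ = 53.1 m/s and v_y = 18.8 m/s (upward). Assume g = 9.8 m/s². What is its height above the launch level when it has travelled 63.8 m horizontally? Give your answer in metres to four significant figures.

15.51 m

Time to reach x = 63.8 m: t = x/vₓ = 63.8/53.10 = 1.202 s.
Height: y = v_y0 t − ½ g t² = 18.80 × 1.202 − 4.900 × 1.202² = 22.59 − 7.074 = 15.51 m.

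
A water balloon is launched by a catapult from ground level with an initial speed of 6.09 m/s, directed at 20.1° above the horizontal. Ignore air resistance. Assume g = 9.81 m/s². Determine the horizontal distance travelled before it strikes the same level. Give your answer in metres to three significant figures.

2.44 m

Horizontal component vₓ = 6.090 cos 20.1° = 5.719 m/s; vertical v_y0 = 6.090 sin 20.1° = 2.093 m/s.
Flight time T = 2 v_y0 / g = 0.4267 s.
Range: R = vₓ T = 5.719 × 0.4267 = 2.440 m.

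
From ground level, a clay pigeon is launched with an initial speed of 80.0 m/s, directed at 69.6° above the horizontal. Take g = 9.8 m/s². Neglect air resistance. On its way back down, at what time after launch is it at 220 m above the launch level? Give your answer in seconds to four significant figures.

Resolve: vₓ = 80.00 cos 69.6° = 27.89 m/s and v_y0 = 80.00 sin 69.6° = 74.98 m/s.
Set y = v_y0 t − ½ g t² = 220: 4.900 t² − 74.98 t + 220 = 0.
Quadratic formula: t = (74.98 ± √1310.4) / 9.80 = (74.98 ± 36.20) / 9.80 → t = 3.957 s or 11.35 s.
The descending-branch root is 11.35 s.

11.35 s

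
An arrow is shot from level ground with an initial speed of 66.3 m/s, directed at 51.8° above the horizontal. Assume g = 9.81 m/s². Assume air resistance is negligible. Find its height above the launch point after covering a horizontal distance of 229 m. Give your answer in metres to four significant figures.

Components: vₓ = 66.30 cos 51.8° = 41.00 m/s, v_y0 = 66.30 sin 51.8° = 52.10 m/s.
At x = 229 m, t = x/vₓ = 229/41.00 = 5.585 s.
Height: y = v_y0 t − ½ g t² = 52.10 × 5.585 − 4.905 × 5.585² = 291.0 − 153.0 = 138.0 m.

138.0 m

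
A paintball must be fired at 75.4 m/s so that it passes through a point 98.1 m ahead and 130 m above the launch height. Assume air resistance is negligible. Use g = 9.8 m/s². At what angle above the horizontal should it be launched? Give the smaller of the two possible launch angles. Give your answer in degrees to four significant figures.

Trajectory: y = x tanθ − g x² (1 + tan²θ)/(2v₀²). With x = 98.1, y = 130, v₀ = 75.4, g = 9.80:
8.295 tan²θ − 98.1 tanθ + (138.3) = 0.
tanθ = [98.1 ± √(98.1² − 4 × 8.295 × (138.3))] / (2 × 8.295) = (98.1 ± 70.96) / 16.59, giving tanθ = 1.636 or 10.19.
θ = 58.57° or 84.40°; the smaller is 58.57°.

58.57°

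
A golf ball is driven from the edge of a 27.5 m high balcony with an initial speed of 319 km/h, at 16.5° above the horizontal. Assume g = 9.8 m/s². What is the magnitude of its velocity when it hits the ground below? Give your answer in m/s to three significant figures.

91.6 m/s

Convert: 319 km/h = 319/3.6 = 88.61 m/s.
vₓ = 88.61 cos 16.5° = 84.96 m/s; v_y0 = 88.61 sin 16.5° = 25.17 m/s.
The projectile lands when y = 27.5 + (25.17) t − ½·9.80·t² = 0. Positive root: t = (25.17 + √(25.17² + 2·9.80·27.5)) / 9.80 = (25.17 + 34.24) / 9.80 = 6.062 s.
Vertical velocity at impact: v_y = v_y0 − g t = 25.17 − 9.80 × 6.062 = −34.24 m/s.
Speed: |v| = √(vₓ² + v_y²) = √(84.96² + 34.24²) = 91.60 m/s.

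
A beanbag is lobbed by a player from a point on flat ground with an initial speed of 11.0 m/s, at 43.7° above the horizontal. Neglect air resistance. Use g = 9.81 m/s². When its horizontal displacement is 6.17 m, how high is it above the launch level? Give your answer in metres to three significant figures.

Components: vₓ = 11.00 cos 43.7° = 7.953 m/s, v_y0 = 11.00 sin 43.7° = 7.600 m/s.
x = vₓ t ⇒ t = 6.17/7.953 = 0.7758 s.
Height: y = v_y0 t − ½ g t² = 7.600 × 0.7758 − 4.905 × 0.7758² = 5.896 − 2.952 = 2.944 m.

2.94 m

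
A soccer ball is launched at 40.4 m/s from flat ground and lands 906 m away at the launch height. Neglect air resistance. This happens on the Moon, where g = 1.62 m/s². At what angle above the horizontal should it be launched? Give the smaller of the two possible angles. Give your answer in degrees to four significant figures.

32.03°

R = v₀² sin 2θ / g gives sin 2θ = gR/v₀² = 1.62·906/40.4² = 0.8993.
2θ = 64.06° or 180° − 64.06° = 115.9°, so θ = 32.03° or 57.97°.
The smaller angle is 32.03°.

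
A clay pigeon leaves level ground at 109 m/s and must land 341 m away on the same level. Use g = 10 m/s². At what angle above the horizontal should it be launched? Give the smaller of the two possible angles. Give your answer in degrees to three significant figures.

8.34°

From R = (v₀²/g) sin 2θ: sin 2θ = 10.0 × 341 / 11881 = 0.2870.
2θ = 16.68° or 180° − 16.68° = 163.3°, so θ = 8.340° or 81.66°.
The smaller angle is 8.340°.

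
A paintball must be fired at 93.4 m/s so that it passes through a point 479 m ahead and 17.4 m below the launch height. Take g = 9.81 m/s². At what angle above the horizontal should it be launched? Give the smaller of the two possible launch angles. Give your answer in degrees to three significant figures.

14.0°

Trajectory: y = x tanθ − g x² (1 + tan²θ)/(2v₀²). With x = 479, y = −17.4, v₀ = 93.4, g = 9.81:
129.0 tan²θ − 479 tanθ + (111.6) = 0.
tanθ = [479 ± √(479² − 4 × 129.0 × (111.6))] / (2 × 129.0) = (479 ± 414.5) / 258.0, giving tanθ = 0.2498 or 3.463.
θ = 14.03° or 73.89°; the smaller is 14.03°.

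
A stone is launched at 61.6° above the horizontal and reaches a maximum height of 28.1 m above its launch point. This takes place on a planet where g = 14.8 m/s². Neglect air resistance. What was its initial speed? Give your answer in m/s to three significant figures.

32.8 m/s

At the peak v_y = 0, so v_y0 = √(2gH) = √(2 × 14.8 × 28.1) = 28.84 m/s.
v_y0 = v₀ sin θ ⇒ v₀ = 28.84 / sin 61.6° = 32.79 m/s.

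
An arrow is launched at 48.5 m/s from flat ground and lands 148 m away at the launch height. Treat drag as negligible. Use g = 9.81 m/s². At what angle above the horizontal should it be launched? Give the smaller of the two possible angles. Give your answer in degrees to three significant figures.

19.1°

From R = (v₀²/g) sin 2θ: sin 2θ = 9.81 × 148 / 2352.2 = 0.6172.
2θ = 38.11° or 180° − 38.11° = 141.9°, so θ = 19.06° or 70.94°.
The smaller angle is 19.06°.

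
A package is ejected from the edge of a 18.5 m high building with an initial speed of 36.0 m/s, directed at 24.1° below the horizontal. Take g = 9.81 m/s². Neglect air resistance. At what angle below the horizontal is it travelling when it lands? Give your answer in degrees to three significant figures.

36.2°

Resolve: vₓ = 36.00 cos 24.1° = 32.86 m/s and v_y0 = −14.70 m/s (downward).
The projectile lands when y = 18.5 + (−14.70) t − ½·9.81·t² = 0. Positive root: t = (−14.70 + √(14.70² + 2·9.81·18.5)) / 9.81 = (−14.70 + 24.06) / 9.81 = 0.9545 s.
At impact: v_y = v_y0 − g t = −24.06 m/s; vₓ = 32.86 m/s.
Angle below horizontal: arctan(|v_y|/vₓ) = arctan(24.06/32.86) = 36.21°.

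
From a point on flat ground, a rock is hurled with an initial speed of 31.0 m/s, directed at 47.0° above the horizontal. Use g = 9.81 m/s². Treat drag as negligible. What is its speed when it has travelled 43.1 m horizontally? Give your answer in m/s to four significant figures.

Horizontal component vₓ = 31.00 cos 47.0° = 21.14 m/s; vertical v_y0 = 31.00 sin 47.0° = 22.67 m/s.
Time to reach x = 43.1 m: t = x/vₓ = 43.1/21.14 = 2.039 s.
Vertical velocity there: v_y = v_y0 − g t = 22.67 − 9.81 × 2.039 = 2.673 m/s.
Speed: √(vₓ² + v_y²) = √(21.14² + 2.673²) = 21.31 m/s.

21.31 m/s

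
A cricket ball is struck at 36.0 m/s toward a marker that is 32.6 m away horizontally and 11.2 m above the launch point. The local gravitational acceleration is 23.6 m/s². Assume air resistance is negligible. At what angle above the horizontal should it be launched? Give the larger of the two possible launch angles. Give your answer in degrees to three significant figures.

68.3°

Trajectory: y = x tanθ − g x² (1 + tan²θ)/(2v₀²). With x = 32.6, y = 11.2, v₀ = 36.0, g = 23.6:
9.676 tan²θ − 32.6 tanθ + (20.88) = 0.
tanθ = [32.6 ± √(32.6² − 4 × 9.676 × (20.88))] / (2 × 9.676) = (32.6 ± 15.96) / 19.35, giving tanθ = 0.8598 or 2.509.
θ = 40.69° or 68.27°; the larger is 68.27°.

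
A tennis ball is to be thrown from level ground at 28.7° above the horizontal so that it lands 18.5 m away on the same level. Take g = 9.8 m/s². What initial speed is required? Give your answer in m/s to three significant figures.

14.7 m/s

Level-ground range: R = v₀² sin(2θ)/g, so v₀ = √(gR / sin 2θ).
v₀ = √(9.80 × 18.5 / sin 57.40°) = √(181.3 / 0.8425) = √215.21 = 14.67 m/s.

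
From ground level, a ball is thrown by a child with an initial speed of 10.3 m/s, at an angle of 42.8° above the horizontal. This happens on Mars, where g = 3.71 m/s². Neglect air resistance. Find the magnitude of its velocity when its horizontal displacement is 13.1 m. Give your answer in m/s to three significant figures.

Components: vₓ = 10.30 cos 42.8° = 7.557 m/s, v_y0 = 10.30 sin 42.8° = 6.998 m/s.
At x = 13.1 m, t = x/vₓ = 13.1/7.557 = 1.733 s.
Vertical velocity there: v_y = v_y0 − g t = 6.998 − 3.71 × 1.733 = 0.5673 m/s.
Speed: √(vₓ² + v_y²) = √(7.557² + 0.5673²) = 7.579 m/s.

7.58 m/s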